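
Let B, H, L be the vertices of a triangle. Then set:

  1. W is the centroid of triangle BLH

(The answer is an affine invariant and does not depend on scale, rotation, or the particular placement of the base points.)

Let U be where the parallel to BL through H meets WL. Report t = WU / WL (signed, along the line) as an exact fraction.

t = -2

Set B = (0, 0), H = (1, 0), L = (0, 1); any affine frame gives the same invariant.
1. W is the centroid of triangle BLH ⇒ W = (1/3, 1/3)
through H parallel to BL: direction (0, 1); meets WL at U = (1, -1)
U = W + t·(L−W) with t = -2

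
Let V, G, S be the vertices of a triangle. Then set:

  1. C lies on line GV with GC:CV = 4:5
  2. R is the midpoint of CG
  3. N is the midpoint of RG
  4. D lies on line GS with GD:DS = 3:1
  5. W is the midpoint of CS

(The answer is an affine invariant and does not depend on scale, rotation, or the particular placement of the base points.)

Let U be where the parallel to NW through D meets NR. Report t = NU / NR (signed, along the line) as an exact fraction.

t = -5/2

Choose coordinates V = (0, 0), G = (1, 0), S = (0, 1).
1. C lies on line GV with GC:CV = 4:5 ⇒ C = (5/9, 0)
2. R is the midpoint of CG ⇒ R = (7/9, 0)
3. N is the midpoint of RG ⇒ N = (8/9, 0)
4. D lies on line GS with GD:DS = 3:1 ⇒ D = (1/4, 3/4)
5. W is the midpoint of CS ⇒ W = (5/18, 1/2)
through D parallel to NW: direction (-11/18, 1/2); meets NR at U = (7/6, 0)
U = N + t·(R−N) with t = -5/2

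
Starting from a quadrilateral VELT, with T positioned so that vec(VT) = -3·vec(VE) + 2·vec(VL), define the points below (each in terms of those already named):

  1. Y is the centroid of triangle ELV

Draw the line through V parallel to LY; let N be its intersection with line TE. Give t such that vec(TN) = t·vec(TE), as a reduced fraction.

t = 2/3

Set V = (0, 0), E = (1, 0), L = (0, 1), T = (-3, 2); any affine frame gives the same invariant.
1. Y is the centroid of triangle ELV ⇒ Y = (1/3, 1/3)
through V parallel to LY: direction (1/3, -2/3); meets TE at N = (-1/3, 2/3)
N = T + t·(E−T) with t = 2/3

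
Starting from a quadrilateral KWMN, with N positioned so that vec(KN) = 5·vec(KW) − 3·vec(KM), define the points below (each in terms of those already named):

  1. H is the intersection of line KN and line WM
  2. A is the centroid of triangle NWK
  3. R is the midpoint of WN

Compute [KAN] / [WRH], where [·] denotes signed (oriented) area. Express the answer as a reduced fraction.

[KAN]:[WRH] = 4/3

Set K = (0, 0), W = (1, 0), M = (0, 1), N = (5, -3); any affine frame gives the same invariant.
1. H is the intersection of line KN and line WM ⇒ H = (5/2, -3/2)
2. A is the centroid of triangle NWK ⇒ A = (2, -1)
3. R is the midpoint of WN ⇒ R = (3, -3/2)
2·[KAN] = -1, 2·[WRH] = -3/4
[KAN]:[WRH] = -1:-3/4 = 4/3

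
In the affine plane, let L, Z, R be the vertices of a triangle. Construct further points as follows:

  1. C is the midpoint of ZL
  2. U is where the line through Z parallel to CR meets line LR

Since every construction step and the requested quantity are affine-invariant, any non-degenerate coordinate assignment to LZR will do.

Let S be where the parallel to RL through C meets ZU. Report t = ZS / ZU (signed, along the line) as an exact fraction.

Set L = (0, 0), Z = (1, 0), R = (0, 1); any affine frame gives the same invariant.
1. C is the midpoint of ZL ⇒ C = (1/2, 0)
2. U is where the line through Z parallel to CR meets line LR ⇒ U = (0, 2)
through C parallel to RL: direction (0, -1); meets ZU at S = (1/2, 1)
S = Z + t·(U−Z) with t = 1/2

t = 1/2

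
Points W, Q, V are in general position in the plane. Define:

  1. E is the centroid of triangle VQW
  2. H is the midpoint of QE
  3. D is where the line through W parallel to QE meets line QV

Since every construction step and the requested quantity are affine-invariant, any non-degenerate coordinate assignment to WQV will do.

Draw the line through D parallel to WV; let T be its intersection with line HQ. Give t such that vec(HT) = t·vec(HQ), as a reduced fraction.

Set W = (0, 0), Q = (1, 0), V = (0, 1); any affine frame gives the same invariant.
1. E is the centroid of triangle VQW ⇒ E = (1/3, 1/3)
2. H is the midpoint of QE ⇒ H = (2/3, 1/6)
3. D is where the line through W parallel to QE meets line QV ⇒ D = (2, -1)
through D parallel to WV: direction (0, 1); meets HQ at T = (2, -1/2)
T = H + t·(Q−H) with t = 4

t = 4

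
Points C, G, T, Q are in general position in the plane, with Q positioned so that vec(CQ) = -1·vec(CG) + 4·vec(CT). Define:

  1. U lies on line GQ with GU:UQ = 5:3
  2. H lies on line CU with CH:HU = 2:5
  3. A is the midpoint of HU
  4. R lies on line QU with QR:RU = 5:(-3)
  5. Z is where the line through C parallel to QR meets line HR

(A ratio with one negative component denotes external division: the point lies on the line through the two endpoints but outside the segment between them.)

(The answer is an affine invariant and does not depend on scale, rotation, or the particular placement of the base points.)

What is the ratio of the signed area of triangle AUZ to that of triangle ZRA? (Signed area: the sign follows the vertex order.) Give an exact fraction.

[AUZ]:[ZRA] = 2/7

Assign C = (0, 0), G = (1, 0), T = (0, 1), Q = (-1, 4) — the answer is frame-independent, so this choice is without loss of generality.
1. U lies on line GQ with GU:UQ = 5:3 ⇒ U = (-1/4, 5/2)
2. H lies on line CU with CH:HU = 2:5 ⇒ H = (-1/14, 5/7)
3. A is the midpoint of HU ⇒ A = (-9/56, 45/28)
4. R lies on line QU with QR:RU = 5:(-3) ⇒ R = (7/8, 1/4)
5. Z is where the line through C parallel to QR meets line HR ⇒ Z = (-9/20, 9/10)
2·[AUZ] = 9/28, 2·[ZRA] = 9/8
[AUZ]:[ZRA] = 9/28:9/8 = 2/7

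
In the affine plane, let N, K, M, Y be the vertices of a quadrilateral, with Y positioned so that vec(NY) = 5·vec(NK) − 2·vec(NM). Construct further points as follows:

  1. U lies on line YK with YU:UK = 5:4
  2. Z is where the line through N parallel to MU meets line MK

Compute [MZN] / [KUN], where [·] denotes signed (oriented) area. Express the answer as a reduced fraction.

Choose coordinates N = (0, 0), K = (1, 0), M = (0, 1), Y = (5, -2).
1. U lies on line YK with YU:UK = 5:4 ⇒ U = (25/9, -8/9)
2. Z is where the line through N parallel to MU meets line MK ⇒ Z = (25/8, -17/8)
2·[MZN] = -25/8, 2·[KUN] = -8/9
[MZN]:[KUN] = -25/8:-8/9 = 225/64

[MZN]:[KUN] = 225/64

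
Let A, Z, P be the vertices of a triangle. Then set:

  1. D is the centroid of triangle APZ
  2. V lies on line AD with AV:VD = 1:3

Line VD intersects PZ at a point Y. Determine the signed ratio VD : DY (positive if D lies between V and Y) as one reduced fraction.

VD:DY = 3/2

Set A = (0, 0), Z = (1, 0), P = (0, 1); any affine frame gives the same invariant.
1. D is the centroid of triangle APZ ⇒ D = (1/3, 1/3)
2. V lies on line AD with AV:VD = 1:3 ⇒ V = (1/12, 1/12)
line VD meets PZ at Y = (1/2, 1/2)
D = V + t·(Y−V) with t = 3/5, so VD:DY = 3/5:2/5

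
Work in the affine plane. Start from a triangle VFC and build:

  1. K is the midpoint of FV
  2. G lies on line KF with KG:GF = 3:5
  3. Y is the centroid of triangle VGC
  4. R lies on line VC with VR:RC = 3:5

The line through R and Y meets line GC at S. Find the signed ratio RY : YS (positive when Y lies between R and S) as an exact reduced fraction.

RY:YS = 7/8

Choose coordinates V = (0, 0), F = (1, 0), C = (0, 1).
1. K is the midpoint of FV ⇒ K = (1/2, 0)
2. G lies on line KF with KG:GF = 3:5 ⇒ G = (11/16, 0)
3. Y is the centroid of triangle VGC ⇒ Y = (11/48, 1/3)
4. R lies on line VC with VR:RC = 3:5 ⇒ R = (0, 3/8)
line RY meets GC at S = (55/112, 2/7)
Y = R + t·(S−R) with t = 7/15, so RY:YS = 7/15:8/15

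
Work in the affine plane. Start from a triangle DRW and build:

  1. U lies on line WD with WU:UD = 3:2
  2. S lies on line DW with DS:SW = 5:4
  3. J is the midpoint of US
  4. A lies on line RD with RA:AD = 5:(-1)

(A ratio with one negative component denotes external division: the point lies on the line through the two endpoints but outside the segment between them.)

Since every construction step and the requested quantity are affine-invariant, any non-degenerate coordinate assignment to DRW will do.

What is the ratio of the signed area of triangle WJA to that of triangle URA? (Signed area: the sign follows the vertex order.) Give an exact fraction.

[WJA]:[URA] = 47/180

Set D = (0, 0), R = (1, 0), W = (0, 1); any affine frame gives the same invariant.
1. U lies on line WD with WU:UD = 3:2 ⇒ U = (0, 2/5)
2. S lies on line DW with DS:SW = 5:4 ⇒ S = (0, 5/9)
3. J is the midpoint of US ⇒ J = (0, 43/90)
4. A lies on line RD with RA:AD = 5:(-1) ⇒ A = (-1/4, 0)
2·[WJA] = -47/360, 2·[URA] = -1/2
[WJA]:[URA] = -47/360:-1/2 = 47/180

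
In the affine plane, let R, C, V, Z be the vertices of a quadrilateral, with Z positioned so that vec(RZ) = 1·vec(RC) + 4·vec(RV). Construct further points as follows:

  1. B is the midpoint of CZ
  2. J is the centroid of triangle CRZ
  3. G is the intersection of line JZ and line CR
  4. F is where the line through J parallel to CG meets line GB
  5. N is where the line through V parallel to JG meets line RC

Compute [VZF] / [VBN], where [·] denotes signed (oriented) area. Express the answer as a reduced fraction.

Work in coordinates with R = (0, 0), C = (1, 0), V = (0, 1), Z = (1, 4).
1. B is the midpoint of CZ ⇒ B = (1, 2)
2. J is the centroid of triangle CRZ ⇒ J = (2/3, 4/3)
3. G is the intersection of line JZ and line CR ⇒ G = (1/2, 0)
4. F is where the line through J parallel to CG meets line GB ⇒ F = (5/6, 4/3)
5. N is where the line through V parallel to JG meets line RC ⇒ N = (-1/8, 0)
2·[VZF] = -13/6, 2·[VBN] = -7/8
[VZF]:[VBN] = -13/6:-7/8 = 52/21

[VZF]:[VBN] = 52/21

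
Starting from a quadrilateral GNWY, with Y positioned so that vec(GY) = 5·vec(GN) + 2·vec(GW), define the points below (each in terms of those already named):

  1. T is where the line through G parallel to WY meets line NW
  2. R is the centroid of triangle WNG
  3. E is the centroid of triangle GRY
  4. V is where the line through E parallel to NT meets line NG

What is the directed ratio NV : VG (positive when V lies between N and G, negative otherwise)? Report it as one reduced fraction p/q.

Work in coordinates with G = (0, 0), N = (1, 0), W = (0, 1), Y = (5, 2).
1. T is where the line through G parallel to WY meets line NW ⇒ T = (5/6, 1/6)
2. R is the centroid of triangle WNG ⇒ R = (1/3, 1/3)
3. E is the centroid of triangle GRY ⇒ E = (16/9, 7/9)
4. V is where the line through E parallel to NT meets line NG ⇒ V = (23/9, 0)
V = N + t·(G−N) with t = -14/9, so NV:VG = t:(1−t) = -14/9:23/9

NV:VG = -14/23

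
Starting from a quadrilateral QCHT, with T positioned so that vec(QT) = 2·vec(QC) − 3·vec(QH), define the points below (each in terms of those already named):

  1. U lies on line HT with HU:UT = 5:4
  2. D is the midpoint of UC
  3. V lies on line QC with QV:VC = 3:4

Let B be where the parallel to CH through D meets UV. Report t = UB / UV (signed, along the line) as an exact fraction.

Work in coordinates with Q = (0, 0), C = (1, 0), H = (0, 1), T = (2, -3).
1. U lies on line HT with HU:UT = 5:4 ⇒ U = (10/9, -11/9)
2. D is the midpoint of UC ⇒ D = (19/18, -11/18)
3. V lies on line QC with QV:VC = 3:4 ⇒ V = (3/7, 0)
through D parallel to CH: direction (-1, 1); meets UV at B = (125/306, 11/306)
B = U + t·(V−U) with t = 35/34

t = 35/34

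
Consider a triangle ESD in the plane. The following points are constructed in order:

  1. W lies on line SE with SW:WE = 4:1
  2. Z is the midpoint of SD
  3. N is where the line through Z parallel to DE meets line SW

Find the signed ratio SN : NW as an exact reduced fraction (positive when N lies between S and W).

SN:NW = 5/3

Work in coordinates with E = (0, 0), S = (1, 0), D = (0, 1).
1. W lies on line SE with SW:WE = 4:1 ⇒ W = (1/5, 0)
2. Z is the midpoint of SD ⇒ Z = (1/2, 1/2)
3. N is where the line through Z parallel to DE meets line SW ⇒ N = (1/2, 0)
N = S + t·(W−S) with t = 5/8, so SN:NW = t:(1−t) = 5/8:3/8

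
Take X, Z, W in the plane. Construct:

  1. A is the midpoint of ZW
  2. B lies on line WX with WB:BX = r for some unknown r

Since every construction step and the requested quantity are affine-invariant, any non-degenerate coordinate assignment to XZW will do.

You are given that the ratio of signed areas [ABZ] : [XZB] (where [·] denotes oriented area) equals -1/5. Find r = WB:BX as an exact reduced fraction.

Assign X = (0, 0), Z = (1, 0), W = (0, 1) — the answer is frame-independent, so this choice is without loss of generality.
1. A is the midpoint of ZW ⇒ A = (1/2, 1/2)
2. With WB:BX = r, write λ = r/(r+1) so B = W + λ·(X−W); B is affine-linear in λ
Every point depending on B is an affine combination of B and λ-independent points, so each such coordinate is linear in λ; the λ² term in each signed area is a multiple of (X−W)×(X−W) = 0, so 2·[ABZ] and 2·[XZB] are each linear in λ. Evaluating at λ=0 and λ=1:
  2·[ABZ] = 1/2·λ,   2·[XZB] = −λ + 1
So [ABZ]:[XZB] = (1/2·λ) / (−λ + 1). Setting this equal to -1/5:
  1/2·λ = -1/5·(−λ + 1)  ⇒  λ = -2/3
Then r = λ/(1−λ) = (-2/3)/(5/3) = -2/5. Check: with r = -2/5, B = (0, 5/3) and [ABZ]:[XZB] = -1/5 as required.

r = -2/5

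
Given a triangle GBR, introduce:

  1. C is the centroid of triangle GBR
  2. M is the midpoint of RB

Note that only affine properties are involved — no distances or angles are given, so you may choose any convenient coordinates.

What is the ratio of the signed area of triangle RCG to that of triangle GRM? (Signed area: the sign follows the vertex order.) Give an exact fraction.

Set G = (0, 0), B = (1, 0), R = (0, 1); any affine frame gives the same invariant.
1. C is the centroid of triangle GBR ⇒ C = (1/3, 1/3)
2. M is the midpoint of RB ⇒ M = (1/2, 1/2)
2·[RCG] = -1/3, 2·[GRM] = -1/2
[RCG]:[GRM] = -1/3:-1/2 = 2/3

[RCG]:[GRM] = 2/3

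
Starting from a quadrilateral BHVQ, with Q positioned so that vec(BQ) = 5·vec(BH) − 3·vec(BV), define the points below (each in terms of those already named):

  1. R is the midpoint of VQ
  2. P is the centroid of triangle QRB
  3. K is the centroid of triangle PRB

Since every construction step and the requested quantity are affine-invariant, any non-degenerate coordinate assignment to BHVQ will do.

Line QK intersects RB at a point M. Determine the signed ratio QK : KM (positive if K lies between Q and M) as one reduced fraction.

Choose coordinates B = (0, 0), H = (1, 0), V = (0, 1), Q = (5, -3).
1. R is the midpoint of VQ ⇒ R = (5/2, -1)
2. P is the centroid of triangle QRB ⇒ P = (5/2, -4/3)
3. K is the centroid of triangle PRB ⇒ K = (5/3, -7/9)
line QK meets RB at M = (5/4, -1/2)
K = Q + t·(M−Q) with t = 8/9, so QK:KM = 8/9:1/9

QK:KM = 8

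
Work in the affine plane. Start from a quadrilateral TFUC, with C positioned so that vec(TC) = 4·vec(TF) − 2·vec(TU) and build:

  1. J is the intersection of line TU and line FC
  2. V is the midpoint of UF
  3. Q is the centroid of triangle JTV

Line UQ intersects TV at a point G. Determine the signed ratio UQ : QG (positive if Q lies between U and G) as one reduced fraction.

Choose coordinates T = (0, 0), F = (1, 0), U = (0, 1), C = (4, -2).
1. J is the intersection of line TU and line FC ⇒ J = (0, 2/3)
2. V is the midpoint of UF ⇒ V = (1/2, 1/2)
3. Q is the centroid of triangle JTV ⇒ Q = (1/6, 7/18)
line UQ meets TV at G = (3/14, 3/14)
Q = U + t·(G−U) with t = 7/9, so UQ:QG = 7/9:2/9

UQ:QG = 7/2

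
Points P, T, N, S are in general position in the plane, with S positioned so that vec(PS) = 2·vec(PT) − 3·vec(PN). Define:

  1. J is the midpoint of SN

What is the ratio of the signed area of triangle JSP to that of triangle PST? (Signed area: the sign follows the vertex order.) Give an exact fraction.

[JSP]:[PST] = -1/3

Work in coordinates with P = (0, 0), T = (1, 0), N = (0, 1), S = (2, -3).
1. J is the midpoint of SN ⇒ J = (1, -1)
2·[JSP] = -1, 2·[PST] = 3
[JSP]:[PST] = -1:3 = -1/3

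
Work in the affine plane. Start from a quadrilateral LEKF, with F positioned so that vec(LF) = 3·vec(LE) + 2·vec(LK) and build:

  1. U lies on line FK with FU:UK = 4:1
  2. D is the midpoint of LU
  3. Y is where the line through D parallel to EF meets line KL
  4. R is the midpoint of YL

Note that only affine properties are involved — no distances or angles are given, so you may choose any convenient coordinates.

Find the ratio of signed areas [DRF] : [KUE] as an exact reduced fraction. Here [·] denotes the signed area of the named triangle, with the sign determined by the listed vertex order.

Choose coordinates L = (0, 0), E = (1, 0), K = (0, 1), F = (3, 2).
1. U lies on line FK with FU:UK = 4:1 ⇒ U = (3/5, 6/5)
2. D is the midpoint of LU ⇒ D = (3/10, 3/5)
3. Y is where the line through D parallel to EF meets line KL ⇒ Y = (0, 3/10)
4. R is the midpoint of YL ⇒ R = (0, 3/20)
2·[DRF] = 159/200, 2·[KUE] = -4/5
[DRF]:[KUE] = 159/200:-4/5 = -159/160

[DRF]:[KUE] = -159/160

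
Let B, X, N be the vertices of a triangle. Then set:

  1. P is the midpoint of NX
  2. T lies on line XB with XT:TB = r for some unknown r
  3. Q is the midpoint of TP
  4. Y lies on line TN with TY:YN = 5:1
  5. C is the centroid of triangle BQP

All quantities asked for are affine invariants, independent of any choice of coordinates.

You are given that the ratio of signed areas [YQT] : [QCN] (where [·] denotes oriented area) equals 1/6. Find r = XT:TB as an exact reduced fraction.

Choose coordinates B = (0, 0), X = (1, 0), N = (0, 1).
1. P is the midpoint of NX ⇒ P = (1/2, 1/2)
2. With XT:TB = r, write λ = r/(r+1) so T = X + λ·(B−X); T is affine-linear in λ
3. Q is the midpoint of TP ⇒ Q is an affine combination of earlier points and hence also affine-linear in λ
4. Y lies on line TN with TY:YN = 5:1 ⇒ Y is an affine combination of earlier points and hence also affine-linear in λ
5. C is the centroid of triangle BQP ⇒ C is an affine combination of earlier points and hence also affine-linear in λ
Every point depending on T is an affine combination of T and λ-independent points, so each such coordinate is linear in λ; the λ² term in each signed area is a multiple of (B−X)×(B−X) = 0, so 2·[YQT] and 2·[QCN] are each linear in λ. Evaluating at λ=0 and λ=1:
  2·[YQT] = -5/24·λ,   2·[QCN] = 1/4·λ − 1/4
So [YQT]:[QCN] = (-5/24·λ) / (1/4·λ − 1/4). Setting this equal to 1/6:
  -5/24·λ = 1/6·(1/4·λ − 1/4)  ⇒  λ = 1/6
Then r = λ/(1−λ) = (1/6)/(5/6) = 1/5. Check: with r = 1/5, T = (5/6, 0) and [YQT]:[QCN] = 1/6 as required.

r = 1/5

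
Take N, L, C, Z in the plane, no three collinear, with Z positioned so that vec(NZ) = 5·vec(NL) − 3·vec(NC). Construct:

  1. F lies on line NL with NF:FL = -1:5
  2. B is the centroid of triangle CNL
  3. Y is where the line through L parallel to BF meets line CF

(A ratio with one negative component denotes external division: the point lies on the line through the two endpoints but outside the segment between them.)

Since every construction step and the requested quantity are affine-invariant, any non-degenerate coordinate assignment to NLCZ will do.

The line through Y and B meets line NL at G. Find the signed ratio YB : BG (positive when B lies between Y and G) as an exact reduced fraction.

YB:BG = -7/2

Work in coordinates with N = (0, 0), L = (1, 0), C = (0, 1), Z = (5, -3).
1. F lies on line NL with NF:FL = -1:5 ⇒ F = (-1/4, 0)
2. B is the centroid of triangle CNL ⇒ B = (1/3, 1/3)
3. Y is where the line through L parallel to BF meets line CF ⇒ Y = (-11/24, -5/6)
line YB meets NL at G = (3/28, 0)
B = Y + t·(G−Y) with t = 7/5, so YB:BG = 7/5:-2/5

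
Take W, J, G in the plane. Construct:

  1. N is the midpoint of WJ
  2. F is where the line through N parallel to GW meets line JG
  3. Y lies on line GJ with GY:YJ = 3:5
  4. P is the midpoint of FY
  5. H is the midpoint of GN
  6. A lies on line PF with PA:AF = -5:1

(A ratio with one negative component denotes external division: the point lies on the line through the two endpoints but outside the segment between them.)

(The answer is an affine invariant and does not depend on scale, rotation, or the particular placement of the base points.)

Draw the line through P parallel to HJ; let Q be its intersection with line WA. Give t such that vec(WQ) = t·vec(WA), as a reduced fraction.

Assign W = (0, 0), J = (1, 0), G = (0, 1) — the answer is frame-independent, so this choice is without loss of generality.
1. N is the midpoint of WJ ⇒ N = (1/2, 0)
2. F is where the line through N parallel to GW meets line JG ⇒ F = (1/2, 1/2)
3. Y lies on line GJ with GY:YJ = 3:5 ⇒ Y = (3/8, 5/8)
4. P is the midpoint of FY ⇒ P = (7/16, 9/16)
5. H is the midpoint of GN ⇒ H = (1/4, 1/2)
6. A lies on line PF with PA:AF = -5:1 ⇒ A = (33/64, 31/64)
through P parallel to HJ: direction (3/4, -1/2); meets WA at Q = (451/848, 1271/2544)
Q = W + t·(A−W) with t = 164/159

t = 164/159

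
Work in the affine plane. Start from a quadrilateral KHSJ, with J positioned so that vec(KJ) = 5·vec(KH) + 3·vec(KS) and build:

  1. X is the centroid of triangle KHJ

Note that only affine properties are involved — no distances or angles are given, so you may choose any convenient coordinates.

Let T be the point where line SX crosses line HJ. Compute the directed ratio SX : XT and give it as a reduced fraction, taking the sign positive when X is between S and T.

Choose coordinates K = (0, 0), H = (1, 0), S = (0, 1), J = (5, 3).
1. X is the centroid of triangle KHJ ⇒ X = (2, 1)
line SX meets HJ at T = (7/3, 1)
X = S + t·(T−S) with t = 6/7, so SX:XT = 6/7:1/7

SX:XT = 6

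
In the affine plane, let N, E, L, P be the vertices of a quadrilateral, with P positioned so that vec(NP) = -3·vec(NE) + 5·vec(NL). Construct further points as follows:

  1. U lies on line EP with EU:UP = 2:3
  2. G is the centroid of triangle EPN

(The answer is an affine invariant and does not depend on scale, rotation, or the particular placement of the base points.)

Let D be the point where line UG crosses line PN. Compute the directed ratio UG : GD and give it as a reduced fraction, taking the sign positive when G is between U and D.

UG:GD = 4/5

Set N = (0, 0), E = (1, 0), L = (0, 1), P = (-3, 5); any affine frame gives the same invariant.
1. U lies on line EP with EU:UP = 2:3 ⇒ U = (-3/5, 2)
2. G is the centroid of triangle EPN ⇒ G = (-2/3, 5/3)
line UG meets PN at D = (-3/4, 5/4)
G = U + t·(D−U) with t = 4/9, so UG:GD = 4/9:5/9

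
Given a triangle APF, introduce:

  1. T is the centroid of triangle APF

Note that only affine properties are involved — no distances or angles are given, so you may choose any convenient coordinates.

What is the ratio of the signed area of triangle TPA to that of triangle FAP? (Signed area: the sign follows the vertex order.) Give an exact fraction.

[TPA]:[FAP] = -1/3

Choose coordinates A = (0, 0), P = (1, 0), F = (0, 1).
1. T is the centroid of triangle APF ⇒ T = (1/3, 1/3)
2·[TPA] = -1/3, 2·[FAP] = 1
[TPA]:[FAP] = -1/3:1 = -1/3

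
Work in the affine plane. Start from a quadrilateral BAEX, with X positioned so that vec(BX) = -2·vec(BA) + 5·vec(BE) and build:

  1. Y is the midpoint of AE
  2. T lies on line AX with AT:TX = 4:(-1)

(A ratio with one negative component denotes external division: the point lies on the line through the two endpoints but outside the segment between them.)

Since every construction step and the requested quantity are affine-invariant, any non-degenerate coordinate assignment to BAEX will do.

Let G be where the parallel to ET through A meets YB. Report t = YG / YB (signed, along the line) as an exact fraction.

Set B = (0, 0), A = (1, 0), E = (0, 1), X = (-2, 5); any affine frame gives the same invariant.
1. Y is the midpoint of AE ⇒ Y = (1/2, 1/2)
2. T lies on line AX with AT:TX = 4:(-1) ⇒ T = (-3, 20/3)
through A parallel to ET: direction (-3, 17/3); meets YB at G = (17/26, 17/26)
G = Y + t·(B−Y) with t = -4/13

t = -4/13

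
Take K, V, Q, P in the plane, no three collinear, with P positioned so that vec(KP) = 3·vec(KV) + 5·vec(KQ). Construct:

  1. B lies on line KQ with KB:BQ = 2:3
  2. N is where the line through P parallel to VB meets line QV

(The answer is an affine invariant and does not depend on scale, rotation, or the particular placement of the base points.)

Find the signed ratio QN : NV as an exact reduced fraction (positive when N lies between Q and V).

Choose coordinates K = (0, 0), V = (1, 0), Q = (0, 1), P = (3, 5).
1. B lies on line KQ with KB:BQ = 2:3 ⇒ B = (0, 2/5)
2. N is where the line through P parallel to VB meets line QV ⇒ N = (-26/3, 29/3)
N = Q + t·(V−Q) with t = -26/3, so QN:NV = t:(1−t) = -26/3:29/3

QN:NV = -26/29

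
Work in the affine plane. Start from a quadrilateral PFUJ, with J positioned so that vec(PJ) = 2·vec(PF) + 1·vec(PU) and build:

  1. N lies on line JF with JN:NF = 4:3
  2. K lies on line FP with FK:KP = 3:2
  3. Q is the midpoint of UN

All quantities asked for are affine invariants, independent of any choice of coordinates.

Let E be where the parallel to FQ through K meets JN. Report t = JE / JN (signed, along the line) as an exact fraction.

Work in coordinates with P = (0, 0), F = (1, 0), U = (0, 1), J = (2, 1).
1. N lies on line JF with JN:NF = 4:3 ⇒ N = (10/7, 3/7)
2. K lies on line FP with FK:KP = 3:2 ⇒ K = (2/5, 0)
3. Q is the midpoint of UN ⇒ Q = (5/7, 5/7)
through K parallel to FQ: direction (-2/7, 5/7); meets JN at E = (4/7, -3/7)
E = J + t·(N−J) with t = 5/2

t = 5/2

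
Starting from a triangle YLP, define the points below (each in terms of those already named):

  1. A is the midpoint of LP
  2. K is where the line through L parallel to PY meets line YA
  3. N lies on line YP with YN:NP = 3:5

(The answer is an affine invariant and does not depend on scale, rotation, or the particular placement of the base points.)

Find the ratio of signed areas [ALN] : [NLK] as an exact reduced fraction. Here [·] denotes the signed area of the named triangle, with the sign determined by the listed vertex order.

[ALN]:[NLK] = -5/16

Work in coordinates with Y = (0, 0), L = (1, 0), P = (0, 1).
1. A is the midpoint of LP ⇒ A = (1/2, 1/2)
2. K is where the line through L parallel to PY meets line YA ⇒ K = (1, 1)
3. N lies on line YP with YN:NP = 3:5 ⇒ N = (0, 3/8)
2·[ALN] = -5/16, 2·[NLK] = 1
[ALN]:[NLK] = -5/16:1 = -5/16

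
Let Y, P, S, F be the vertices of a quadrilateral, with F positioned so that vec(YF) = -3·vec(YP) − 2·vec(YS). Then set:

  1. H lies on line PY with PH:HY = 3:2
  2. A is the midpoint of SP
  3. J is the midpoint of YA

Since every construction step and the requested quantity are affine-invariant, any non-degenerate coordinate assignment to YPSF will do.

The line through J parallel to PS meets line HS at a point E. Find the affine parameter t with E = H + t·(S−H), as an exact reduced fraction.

t = 1/6

Assign Y = (0, 0), P = (1, 0), S = (0, 1), F = (-3, -2) — the answer is frame-independent, so this choice is without loss of generality.
1. H lies on line PY with PH:HY = 3:2 ⇒ H = (2/5, 0)
2. A is the midpoint of SP ⇒ A = (1/2, 1/2)
3. J is the midpoint of YA ⇒ J = (1/4, 1/4)
through J parallel to PS: direction (-1, 1); meets HS at E = (1/3, 1/6)
E = H + t·(S−H) with t = 1/6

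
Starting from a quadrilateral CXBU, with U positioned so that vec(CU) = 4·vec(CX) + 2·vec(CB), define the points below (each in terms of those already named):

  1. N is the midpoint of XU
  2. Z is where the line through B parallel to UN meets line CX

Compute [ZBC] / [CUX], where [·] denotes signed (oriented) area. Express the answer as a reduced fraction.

[ZBC]:[CUX] = 3/4

Work in coordinates with C = (0, 0), X = (1, 0), B = (0, 1), U = (4, 2).
1. N is the midpoint of XU ⇒ N = (5/2, 1)
2. Z is where the line through B parallel to UN meets line CX ⇒ Z = (-3/2, 0)
2·[ZBC] = -3/2, 2·[CUX] = -2
[ZBC]:[CUX] = -3/2:-2 = 3/4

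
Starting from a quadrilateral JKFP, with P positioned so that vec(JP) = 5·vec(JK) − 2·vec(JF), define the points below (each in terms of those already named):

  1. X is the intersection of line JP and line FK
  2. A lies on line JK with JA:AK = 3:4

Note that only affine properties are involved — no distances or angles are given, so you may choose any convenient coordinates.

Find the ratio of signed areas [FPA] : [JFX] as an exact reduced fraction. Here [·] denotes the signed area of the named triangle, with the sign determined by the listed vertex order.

Choose coordinates J = (0, 0), K = (1, 0), F = (0, 1), P = (5, -2).
1. X is the intersection of line JP and line FK ⇒ X = (5/3, -2/3)
2. A lies on line JK with JA:AK = 3:4 ⇒ A = (3/7, 0)
2·[FPA] = -26/7, 2·[JFX] = -5/3
[FPA]:[JFX] = -26/7:-5/3 = 78/35

[FPA]:[JFX] = 78/35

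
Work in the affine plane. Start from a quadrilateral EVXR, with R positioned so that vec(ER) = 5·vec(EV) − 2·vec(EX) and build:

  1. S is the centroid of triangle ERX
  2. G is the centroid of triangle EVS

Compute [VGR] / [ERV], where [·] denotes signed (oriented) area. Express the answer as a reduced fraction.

[VGR]:[ERV] = 1/3

Choose coordinates E = (0, 0), V = (1, 0), X = (0, 1), R = (5, -2).
1. S is the centroid of triangle ERX ⇒ S = (5/3, -1/3)
2. G is the centroid of triangle EVS ⇒ G = (8/9, -1/9)
2·[VGR] = 2/3, 2·[ERV] = 2
[VGR]:[ERV] = 2/3:2 = 1/3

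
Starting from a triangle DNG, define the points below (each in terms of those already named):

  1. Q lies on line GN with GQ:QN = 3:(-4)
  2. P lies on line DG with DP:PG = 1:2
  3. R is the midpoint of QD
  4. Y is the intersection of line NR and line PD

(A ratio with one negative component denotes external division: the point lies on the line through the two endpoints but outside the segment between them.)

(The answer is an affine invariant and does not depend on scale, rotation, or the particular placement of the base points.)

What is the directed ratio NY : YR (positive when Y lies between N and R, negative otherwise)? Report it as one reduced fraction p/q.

Assign D = (0, 0), N = (1, 0), G = (0, 1) — the answer is frame-independent, so this choice is without loss of generality.
1. Q lies on line GN with GQ:QN = 3:(-4) ⇒ Q = (-3, 4)
2. P lies on line DG with DP:PG = 1:2 ⇒ P = (0, 1/3)
3. R is the midpoint of QD ⇒ R = (-3/2, 2)
4. Y is the intersection of line NR and line PD ⇒ Y = (0, 4/5)
Y = N + t·(R−N) with t = 2/5, so NY:YR = t:(1−t) = 2/5:3/5

NY:YR = 2/3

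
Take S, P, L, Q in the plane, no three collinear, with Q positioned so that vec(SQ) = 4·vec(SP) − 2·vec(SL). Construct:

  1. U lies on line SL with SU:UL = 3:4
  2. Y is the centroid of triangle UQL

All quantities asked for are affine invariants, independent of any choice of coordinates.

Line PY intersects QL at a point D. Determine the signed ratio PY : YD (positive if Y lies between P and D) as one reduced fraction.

PY:YD = 5/16

Choose coordinates S = (0, 0), P = (1, 0), L = (0, 1), Q = (4, -2).
1. U lies on line SL with SU:UL = 3:4 ⇒ U = (0, 3/7)
2. Y is the centroid of triangle UQL ⇒ Y = (4/3, -4/21)
line PY meets QL at D = (12/5, -4/5)
Y = P + t·(D−P) with t = 5/21, so PY:YD = 5/21:16/21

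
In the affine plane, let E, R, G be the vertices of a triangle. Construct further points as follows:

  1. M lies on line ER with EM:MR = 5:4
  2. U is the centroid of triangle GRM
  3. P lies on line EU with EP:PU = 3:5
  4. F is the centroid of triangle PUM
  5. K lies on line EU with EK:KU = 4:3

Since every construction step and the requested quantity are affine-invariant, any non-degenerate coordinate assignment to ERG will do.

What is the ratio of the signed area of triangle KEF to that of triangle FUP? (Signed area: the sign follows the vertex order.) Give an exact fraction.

[KEF]:[FUP] = 32/35

Work in coordinates with E = (0, 0), R = (1, 0), G = (0, 1).
1. M lies on line ER with EM:MR = 5:4 ⇒ M = (5/9, 0)
2. U is the centroid of triangle GRM ⇒ U = (14/27, 1/3)
3. P lies on line EU with EP:PU = 3:5 ⇒ P = (7/36, 1/8)
4. F is the centroid of triangle PUM ⇒ F = (137/324, 11/72)
5. K lies on line EU with EK:KU = 4:3 ⇒ K = (8/27, 4/21)
2·[KEF] = 20/567, 2·[FUP] = 25/648
[KEF]:[FUP] = 20/567:25/648 = 32/35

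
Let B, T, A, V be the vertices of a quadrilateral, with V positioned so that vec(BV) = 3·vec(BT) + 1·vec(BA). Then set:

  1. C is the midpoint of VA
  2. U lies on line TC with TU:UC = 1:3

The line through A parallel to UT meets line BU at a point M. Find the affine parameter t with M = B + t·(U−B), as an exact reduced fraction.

t = -1/2

Assign B = (0, 0), T = (1, 0), A = (0, 1), V = (3, 1) — the answer is frame-independent, so this choice is without loss of generality.
1. C is the midpoint of VA ⇒ C = (3/2, 1)
2. U lies on line TC with TU:UC = 1:3 ⇒ U = (9/8, 1/4)
through A parallel to UT: direction (-1/8, -1/4); meets BU at M = (-9/16, -1/8)
M = B + t·(U−B) with t = -1/2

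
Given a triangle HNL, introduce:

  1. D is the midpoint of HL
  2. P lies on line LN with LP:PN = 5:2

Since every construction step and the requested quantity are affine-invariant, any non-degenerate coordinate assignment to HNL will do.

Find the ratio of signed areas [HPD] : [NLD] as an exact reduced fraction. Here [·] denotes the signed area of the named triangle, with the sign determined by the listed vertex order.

[HPD]:[NLD] = 5/7

Work in coordinates with H = (0, 0), N = (1, 0), L = (0, 1).
1. D is the midpoint of HL ⇒ D = (0, 1/2)
2. P lies on line LN with LP:PN = 5:2 ⇒ P = (5/7, 2/7)
2·[HPD] = 5/14, 2·[NLD] = 1/2
[HPD]:[NLD] = 5/14:1/2 = 5/7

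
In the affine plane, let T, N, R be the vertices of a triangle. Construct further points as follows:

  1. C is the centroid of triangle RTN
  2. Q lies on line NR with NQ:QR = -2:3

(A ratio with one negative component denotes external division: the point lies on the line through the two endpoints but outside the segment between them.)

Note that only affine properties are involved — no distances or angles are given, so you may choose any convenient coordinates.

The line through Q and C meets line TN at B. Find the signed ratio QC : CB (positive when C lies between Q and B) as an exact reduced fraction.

QC:CB = -7

Work in coordinates with T = (0, 0), N = (1, 0), R = (0, 1).
1. C is the centroid of triangle RTN ⇒ C = (1/3, 1/3)
2. Q lies on line NR with NQ:QR = -2:3 ⇒ Q = (3, -2)
line QC meets TN at B = (5/7, 0)
C = Q + t·(B−Q) with t = 7/6, so QC:CB = 7/6:-1/6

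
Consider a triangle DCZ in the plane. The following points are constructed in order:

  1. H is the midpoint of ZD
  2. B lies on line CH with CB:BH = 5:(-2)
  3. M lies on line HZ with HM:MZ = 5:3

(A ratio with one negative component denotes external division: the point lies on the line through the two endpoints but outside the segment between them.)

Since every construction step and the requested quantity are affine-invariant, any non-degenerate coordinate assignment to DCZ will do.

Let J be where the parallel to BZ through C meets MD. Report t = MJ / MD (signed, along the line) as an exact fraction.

t = 17/13

Set D = (0, 0), C = (1, 0), Z = (0, 1); any affine frame gives the same invariant.
1. H is the midpoint of ZD ⇒ H = (0, 1/2)
2. B lies on line CH with CB:BH = 5:(-2) ⇒ B = (-2/3, 5/6)
3. M lies on line HZ with HM:MZ = 5:3 ⇒ M = (0, 13/16)
through C parallel to BZ: direction (2/3, 1/6); meets MD at J = (0, -1/4)
J = M + t·(D−M) with t = 17/13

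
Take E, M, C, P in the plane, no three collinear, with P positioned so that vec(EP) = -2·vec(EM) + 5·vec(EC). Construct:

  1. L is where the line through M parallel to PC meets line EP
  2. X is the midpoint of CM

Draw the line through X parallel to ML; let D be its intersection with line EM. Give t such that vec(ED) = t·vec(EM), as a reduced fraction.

Set E = (0, 0), M = (1, 0), C = (0, 1), P = (-2, 5); any affine frame gives the same invariant.
1. L is where the line through M parallel to PC meets line EP ⇒ L = (-4, 10)
2. X is the midpoint of CM ⇒ X = (1/2, 1/2)
through X parallel to ML: direction (-5, 10); meets EM at D = (3/4, 0)
D = E + t·(M−E) with t = 3/4

t = 3/4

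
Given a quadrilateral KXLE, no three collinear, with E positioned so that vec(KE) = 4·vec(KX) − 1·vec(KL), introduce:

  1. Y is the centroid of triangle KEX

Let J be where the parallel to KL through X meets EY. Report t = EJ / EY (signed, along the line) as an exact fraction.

t = 9/7

Work in coordinates with K = (0, 0), X = (1, 0), L = (0, 1), E = (4, -1).
1. Y is the centroid of triangle KEX ⇒ Y = (5/3, -1/3)
through X parallel to KL: direction (0, 1); meets EY at J = (1, -1/7)
J = E + t·(Y−E) with t = 9/7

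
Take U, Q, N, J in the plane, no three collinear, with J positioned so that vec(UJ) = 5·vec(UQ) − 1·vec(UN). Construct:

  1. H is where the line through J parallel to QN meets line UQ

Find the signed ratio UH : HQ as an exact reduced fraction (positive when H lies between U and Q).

UH:HQ = -4/3

Set U = (0, 0), Q = (1, 0), N = (0, 1), J = (5, -1); any affine frame gives the same invariant.
1. H is where the line through J parallel to QN meets line UQ ⇒ H = (4, 0)
H = U + t·(Q−U) with t = 4, so UH:HQ = t:(1−t) = 4:-3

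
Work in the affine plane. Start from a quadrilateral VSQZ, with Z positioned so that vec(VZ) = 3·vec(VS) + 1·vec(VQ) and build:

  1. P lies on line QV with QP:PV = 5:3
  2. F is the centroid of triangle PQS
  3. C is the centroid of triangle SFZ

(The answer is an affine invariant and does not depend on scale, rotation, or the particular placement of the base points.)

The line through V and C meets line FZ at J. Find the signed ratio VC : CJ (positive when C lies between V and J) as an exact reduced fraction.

VC:CJ = 37/38

Choose coordinates V = (0, 0), S = (1, 0), Q = (0, 1), Z = (3, 1).
1. P lies on line QV with QP:PV = 5:3 ⇒ P = (0, 3/8)
2. F is the centroid of triangle PQS ⇒ F = (1/3, 11/24)
3. C is the centroid of triangle SFZ ⇒ C = (13/9, 35/72)
line VC meets FZ at J = (325/111, 875/888)
C = V + t·(J−V) with t = 37/75, so VC:CJ = 37/75:38/75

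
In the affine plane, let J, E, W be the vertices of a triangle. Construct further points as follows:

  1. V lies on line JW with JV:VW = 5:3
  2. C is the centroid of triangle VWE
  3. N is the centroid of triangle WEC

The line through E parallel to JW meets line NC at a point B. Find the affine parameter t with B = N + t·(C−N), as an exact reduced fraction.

t = -5

Choose coordinates J = (0, 0), E = (1, 0), W = (0, 1).
1. V lies on line JW with JV:VW = 5:3 ⇒ V = (0, 5/8)
2. C is the centroid of triangle VWE ⇒ C = (1/3, 13/24)
3. N is the centroid of triangle WEC ⇒ N = (4/9, 37/72)
through E parallel to JW: direction (0, 1); meets NC at B = (1, 3/8)
B = N + t·(C−N) with t = -5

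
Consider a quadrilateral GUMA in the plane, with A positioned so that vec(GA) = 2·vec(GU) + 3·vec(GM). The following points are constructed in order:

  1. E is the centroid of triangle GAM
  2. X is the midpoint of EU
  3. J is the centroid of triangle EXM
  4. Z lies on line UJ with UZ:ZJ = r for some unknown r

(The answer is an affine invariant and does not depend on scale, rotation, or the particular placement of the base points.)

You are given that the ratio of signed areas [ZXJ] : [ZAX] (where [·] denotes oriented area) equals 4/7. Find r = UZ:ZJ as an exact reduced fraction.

Work in coordinates with G = (0, 0), U = (1, 0), M = (0, 1), A = (2, 3).
1. E is the centroid of triangle GAM ⇒ E = (2/3, 4/3)
2. X is the midpoint of EU ⇒ X = (5/6, 2/3)
3. J is the centroid of triangle EXM ⇒ J = (1/2, 1)
4. With UZ:ZJ = r, write λ = r/(r+1) so Z = U + λ·(J−U); Z is affine-linear in λ
Every point depending on Z is an affine combination of Z and λ-independent points, so each such coordinate is linear in λ; the λ² term in each signed area is a multiple of (J−U)×(J−U) = 0, so 2·[ZXJ] and 2·[ZAX] are each linear in λ. Evaluating at λ=0 and λ=1:
  2·[ZXJ] = -1/6·λ + 1/6,   2·[ZAX] = -7/3·λ + 7/6
So [ZXJ]:[ZAX] = (-1/6·λ + 1/6) / (-7/3·λ + 7/6). Setting this equal to 4/7:
  -1/6·λ + 1/6 = 4/7·(-7/3·λ + 7/6)  ⇒  λ = 3/7
Then r = λ/(1−λ) = (3/7)/(4/7) = 3/4. Check: with r = 3/4, Z = (11/14, 3/7) and [ZXJ]:[ZAX] = 4/7 as required.

r = 3/4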